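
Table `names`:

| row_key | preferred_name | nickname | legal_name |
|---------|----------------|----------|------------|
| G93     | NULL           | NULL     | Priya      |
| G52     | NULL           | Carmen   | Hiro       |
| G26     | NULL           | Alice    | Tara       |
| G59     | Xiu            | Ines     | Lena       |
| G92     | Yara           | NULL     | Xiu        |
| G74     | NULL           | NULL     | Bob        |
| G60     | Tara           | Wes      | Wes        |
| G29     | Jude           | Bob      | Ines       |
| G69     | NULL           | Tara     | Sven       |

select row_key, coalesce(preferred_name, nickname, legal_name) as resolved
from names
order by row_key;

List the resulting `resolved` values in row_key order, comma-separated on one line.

Alice, Jude, Carmen, Xiu, Tara, Tara, Bob, Yara, Priya

row_key=G26: preferred_name=NULL, nickname=Alice → Alice
row_key=G29: preferred_name=Jude → Jude
row_key=G52: preferred_name=NULL, nickname=Carmen → Carmen
row_key=G59: preferred_name=Xiu → Xiu
row_key=G60: preferred_name=Tara → Tara
row_key=G69: preferred_name=NULL, nickname=Tara → Tara
row_key=G74: preferred_name=NULL, nickname=NULL, legal_name=Bob → Bob
row_key=G92: preferred_name=Yara → Yara
row_key=G93: preferred_name=NULL, nickname=NULL, legal_name=Priya → Priya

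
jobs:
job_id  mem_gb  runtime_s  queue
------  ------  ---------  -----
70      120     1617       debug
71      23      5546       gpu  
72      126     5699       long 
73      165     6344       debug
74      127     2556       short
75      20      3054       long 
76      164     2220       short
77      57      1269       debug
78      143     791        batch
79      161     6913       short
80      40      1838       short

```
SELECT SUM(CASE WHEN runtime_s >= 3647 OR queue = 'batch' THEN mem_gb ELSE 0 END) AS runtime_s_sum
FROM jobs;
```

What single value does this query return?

job_id=70: ✗
job_id=71: ✓ → 23
job_id=72: ✓ → 126
job_id=73: ✓ → 165
job_id=74: ✗
job_id=75: ✗
job_id=76: ✗
job_id=77: ✗
job_id=78: ✓ → 143
job_id=79: ✓ → 161
job_id=80: ✗
runtime_s_sum = 23 + 126 + 165 + 143 + 161 = 618

618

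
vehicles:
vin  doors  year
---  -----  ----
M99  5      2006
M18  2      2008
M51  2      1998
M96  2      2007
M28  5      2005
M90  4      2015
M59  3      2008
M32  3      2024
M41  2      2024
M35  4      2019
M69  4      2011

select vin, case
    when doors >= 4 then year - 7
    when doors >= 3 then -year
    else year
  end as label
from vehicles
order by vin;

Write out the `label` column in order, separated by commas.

2008, 1998, -2024, 2012, 2024, 1998, -2008, 2004, 2008, 2007, 1999

vin=M18: ELSE → 2008
vin=M28: doors >= 4 → 1998
vin=M32: doors >= 3 → -2024
vin=M35: doors >= 4 → 2012
vin=M41: ELSE → 2024
vin=M51: ELSE → 1998
vin=M59: doors >= 3 → -2008
vin=M69: doors >= 4 → 2004
vin=M90: doors >= 4 → 2008
vin=M96: ELSE → 2007
vin=M99: doors >= 4 → 1999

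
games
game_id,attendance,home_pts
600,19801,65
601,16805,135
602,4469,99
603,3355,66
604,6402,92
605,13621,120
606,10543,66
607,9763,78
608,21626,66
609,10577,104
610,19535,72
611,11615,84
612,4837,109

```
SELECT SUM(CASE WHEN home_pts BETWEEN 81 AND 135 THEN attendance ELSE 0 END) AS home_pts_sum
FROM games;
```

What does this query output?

game_id=600: ✗
game_id=601: ✓ → 16805
game_id=602: ✓ → 4469
game_id=603: ✗
game_id=604: ✓ → 6402
game_id=605: ✓ → 13621
game_id=606: ✗
game_id=607: ✗
game_id=608: ✗
game_id=609: ✓ → 10577
game_id=610: ✗
game_id=611: ✓ → 11615
game_id=612: ✓ → 4837
home_pts_sum = 16805 + 4469 + 6402 + 13621 + 10577 + 11615 + 4837 = 68326

68326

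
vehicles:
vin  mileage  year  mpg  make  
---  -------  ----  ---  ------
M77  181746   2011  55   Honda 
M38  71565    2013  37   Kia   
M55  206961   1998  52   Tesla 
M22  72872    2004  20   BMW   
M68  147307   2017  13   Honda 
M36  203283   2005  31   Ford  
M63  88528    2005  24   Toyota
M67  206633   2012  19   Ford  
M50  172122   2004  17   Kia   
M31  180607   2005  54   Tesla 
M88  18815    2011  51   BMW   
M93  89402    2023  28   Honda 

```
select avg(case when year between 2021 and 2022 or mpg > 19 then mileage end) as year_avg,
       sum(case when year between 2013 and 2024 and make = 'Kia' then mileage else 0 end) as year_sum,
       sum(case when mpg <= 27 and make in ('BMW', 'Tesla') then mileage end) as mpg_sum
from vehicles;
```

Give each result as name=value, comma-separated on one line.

[year_avg: year between 2021 and 2022 or mpg > 19]
vin=M77: ✓ → 181746
vin=M38: ✓ → 71565
vin=M55: ✓ → 206961
vin=M22: ✓ → 72872
vin=M68: ✗
vin=M36: ✓ → 203283
vin=M63: ✓ → 88528
vin=M67: ✗
vin=M50: ✗
vin=M31: ✓ → 180607
vin=M88: ✓ → 18815
vin=M93: ✓ → 89402
year_avg = (181746 + 71565 + 206961 + 72872 + 203283 + 88528 + 180607 + 18815 + 89402) / 9 = 123753.2222222222
—
[year_sum: year between 2013 and 2024 and make = 'Kia']
vin=M77: ✗
vin=M38: ✓ → 71565
vin=M55: ✗
vin=M22: ✗
vin=M68: ✗
vin=M36: ✗
vin=M63: ✗
vin=M67: ✗
vin=M50: ✗
vin=M31: ✗
vin=M88: ✗
vin=M93: ✗
year_sum = 71565
—
[mpg_sum: mpg <= 27 and make in ('BMW', 'Tesla')]
vin=M77: ✗
vin=M38: ✗
vin=M55: ✗
vin=M22: ✓ → 72872
vin=M68: ✗
vin=M36: ✗
vin=M63: ✗
vin=M67: ✗
vin=M50: ✗
vin=M31: ✗
vin=M88: ✗
vin=M93: ✗
mpg_sum = 72872

year_avg=123753.2222222222, year_sum=71565, mpg_sum=72872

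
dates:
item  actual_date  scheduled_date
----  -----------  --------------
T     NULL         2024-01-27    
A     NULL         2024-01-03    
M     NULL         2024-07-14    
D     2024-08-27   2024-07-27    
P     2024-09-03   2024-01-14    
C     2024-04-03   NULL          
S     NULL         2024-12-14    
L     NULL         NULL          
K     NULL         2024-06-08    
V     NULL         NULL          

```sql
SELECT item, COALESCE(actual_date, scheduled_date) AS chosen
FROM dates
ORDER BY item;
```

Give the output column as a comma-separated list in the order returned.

2024-01-03, 2024-04-03, 2024-08-27, 2024-06-08, NULL, 2024-07-14, 2024-09-03, 2024-12-14, 2024-01-27, NULL

item=A: actual_date=NULL, scheduled_date=2024-01-03 → 2024-01-03
item=C: actual_date=2024-04-03 → 2024-04-03
item=D: actual_date=2024-08-27 → 2024-08-27
item=K: actual_date=NULL, scheduled_date=2024-06-08 → 2024-06-08
item=L: actual_date=NULL, scheduled_date=NULL (all NULL) → NULL
item=M: actual_date=NULL, scheduled_date=2024-07-14 → 2024-07-14
item=P: actual_date=2024-09-03 → 2024-09-03
item=S: actual_date=NULL, scheduled_date=2024-12-14 → 2024-12-14
item=T: actual_date=NULL, scheduled_date=2024-01-27 → 2024-01-27
item=V: actual_date=NULL, scheduled_date=NULL (all NULL) → NULL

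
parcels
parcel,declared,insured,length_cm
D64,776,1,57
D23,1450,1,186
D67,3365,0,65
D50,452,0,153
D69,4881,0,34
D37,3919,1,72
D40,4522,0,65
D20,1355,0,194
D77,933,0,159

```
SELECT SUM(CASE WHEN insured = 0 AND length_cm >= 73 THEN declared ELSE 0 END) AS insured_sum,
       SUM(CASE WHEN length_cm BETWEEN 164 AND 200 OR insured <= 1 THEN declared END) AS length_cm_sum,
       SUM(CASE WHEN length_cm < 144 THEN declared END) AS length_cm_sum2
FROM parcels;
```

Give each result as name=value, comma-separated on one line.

[insured_sum: insured = 0 AND length_cm >= 73]
parcel=D64: ✗
parcel=D23: ✗
parcel=D67: ✗
parcel=D50: ✓ → 452
parcel=D69: ✗
parcel=D37: ✗
parcel=D40: ✗
parcel=D20: ✓ → 1355
parcel=D77: ✓ → 933
insured_sum = 452 + 1355 + 933 = 2740
—
[length_cm_sum: length_cm BETWEEN 164 AND 200 OR insured <= 1]
parcel=D64: ✓ → 776
parcel=D23: ✓ → 1450
parcel=D67: ✓ → 3365
parcel=D50: ✓ → 452
parcel=D69: ✓ → 4881
parcel=D37: ✓ → 3919
parcel=D40: ✓ → 4522
parcel=D20: ✓ → 1355
parcel=D77: ✓ → 933
length_cm_sum = 776 + 1450 + 3365 + 452 + 4881 + 3919 + 4522 + 1355 + 933 = 21653
—
[length_cm_sum2: length_cm < 144]
parcel=D64: ✓ → 776
parcel=D23: ✗
parcel=D67: ✓ → 3365
parcel=D50: ✗
parcel=D69: ✓ → 4881
parcel=D37: ✓ → 3919
parcel=D40: ✓ → 4522
parcel=D20: ✗
parcel=D77: ✗
length_cm_sum2 = 776 + 3365 + 4881 + 3919 + 4522 = 17463

insured_sum=2740, length_cm_sum=21653, length_cm_sum2=17463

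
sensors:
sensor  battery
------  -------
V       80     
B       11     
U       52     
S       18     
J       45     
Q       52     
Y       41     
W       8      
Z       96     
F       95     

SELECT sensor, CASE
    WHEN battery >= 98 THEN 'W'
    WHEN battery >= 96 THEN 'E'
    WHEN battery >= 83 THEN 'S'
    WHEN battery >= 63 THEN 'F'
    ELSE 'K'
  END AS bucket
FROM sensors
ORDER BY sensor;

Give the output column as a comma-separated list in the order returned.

K, S, K, K, K, K, F, K, K, E

sensor=B: ELSE → K
sensor=F: battery >= 83 → S
sensor=J: ELSE → K
sensor=Q: ELSE → K
sensor=S: ELSE → K
sensor=U: ELSE → K
sensor=V: battery >= 63 → F
sensor=W: ELSE → K
sensor=Y: ELSE → K
sensor=Z: battery >= 96 → E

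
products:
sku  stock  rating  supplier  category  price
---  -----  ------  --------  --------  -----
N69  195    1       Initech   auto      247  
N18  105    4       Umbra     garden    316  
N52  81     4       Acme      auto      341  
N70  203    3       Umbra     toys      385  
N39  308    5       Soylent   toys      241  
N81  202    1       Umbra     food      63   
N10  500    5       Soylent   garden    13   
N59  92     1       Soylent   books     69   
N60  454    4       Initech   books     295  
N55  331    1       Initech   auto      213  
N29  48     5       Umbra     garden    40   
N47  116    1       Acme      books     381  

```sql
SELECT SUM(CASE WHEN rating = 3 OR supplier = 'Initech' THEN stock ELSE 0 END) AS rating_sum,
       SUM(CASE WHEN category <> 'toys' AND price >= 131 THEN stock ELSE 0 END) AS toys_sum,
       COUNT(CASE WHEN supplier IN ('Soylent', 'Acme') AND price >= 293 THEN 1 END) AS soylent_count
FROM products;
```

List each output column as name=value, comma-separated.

rating_sum=1183, toys_sum=1282, soylent_count=2

[rating_sum: rating = 3 OR supplier = 'Initech']
sku=N69: ✓ → 195
sku=N18: ✗
sku=N52: ✗
sku=N70: ✓ → 203
sku=N39: ✗
sku=N81: ✗
sku=N10: ✗
sku=N59: ✗
sku=N60: ✓ → 454
sku=N55: ✓ → 331
sku=N29: ✗
sku=N47: ✗
rating_sum = 195 + 203 + 454 + 331 = 1183
—
[toys_sum: category <> 'toys' AND price >= 131]
sku=N69: ✓ → 195
sku=N18: ✓ → 105
sku=N52: ✓ → 81
sku=N70: ✗
sku=N39: ✗
sku=N81: ✗
sku=N10: ✗
sku=N59: ✗
sku=N60: ✓ → 454
sku=N55: ✓ → 331
sku=N29: ✗
sku=N47: ✓ → 116
toys_sum = 195 + 105 + 81 + 454 + 331 + 116 = 1282
—
[soylent_count: supplier IN ('Soylent', 'Acme') AND price >= 293]
sku=N69: ✗
sku=N18: ✗
sku=N52: ✓ → 1
sku=N70: ✗
sku=N39: ✗
sku=N81: ✗
sku=N10: ✗
sku=N59: ✗
sku=N60: ✗
sku=N55: ✗
sku=N29: ✗
sku=N47: ✓ → 1
soylent_count = COUNT(1, 1) = 2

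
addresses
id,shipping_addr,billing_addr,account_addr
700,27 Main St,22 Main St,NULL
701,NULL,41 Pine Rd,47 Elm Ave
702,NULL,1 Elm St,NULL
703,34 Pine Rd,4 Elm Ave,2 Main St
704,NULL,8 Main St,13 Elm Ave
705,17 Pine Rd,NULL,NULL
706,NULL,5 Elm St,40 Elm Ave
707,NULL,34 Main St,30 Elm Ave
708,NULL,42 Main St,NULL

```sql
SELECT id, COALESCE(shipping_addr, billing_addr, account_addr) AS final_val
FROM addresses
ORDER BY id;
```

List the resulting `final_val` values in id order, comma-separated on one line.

id=700: shipping_addr=27 Main St → 27 Main St
id=701: shipping_addr=NULL, billing_addr=41 Pine Rd → 41 Pine Rd
id=702: shipping_addr=NULL, billing_addr=1 Elm St → 1 Elm St
id=703: shipping_addr=34 Pine Rd → 34 Pine Rd
id=704: shipping_addr=NULL, billing_addr=8 Main St → 8 Main St
id=705: shipping_addr=17 Pine Rd → 17 Pine Rd
id=706: shipping_addr=NULL, billing_addr=5 Elm St → 5 Elm St
id=707: shipping_addr=NULL, billing_addr=34 Main St → 34 Main St
id=708: shipping_addr=NULL, billing_addr=42 Main St → 42 Main St

27 Main St, 41 Pine Rd, 1 Elm St, 34 Pine Rd, 8 Main St, 17 Pine Rd, 5 Elm St, 34 Main St, 42 Main St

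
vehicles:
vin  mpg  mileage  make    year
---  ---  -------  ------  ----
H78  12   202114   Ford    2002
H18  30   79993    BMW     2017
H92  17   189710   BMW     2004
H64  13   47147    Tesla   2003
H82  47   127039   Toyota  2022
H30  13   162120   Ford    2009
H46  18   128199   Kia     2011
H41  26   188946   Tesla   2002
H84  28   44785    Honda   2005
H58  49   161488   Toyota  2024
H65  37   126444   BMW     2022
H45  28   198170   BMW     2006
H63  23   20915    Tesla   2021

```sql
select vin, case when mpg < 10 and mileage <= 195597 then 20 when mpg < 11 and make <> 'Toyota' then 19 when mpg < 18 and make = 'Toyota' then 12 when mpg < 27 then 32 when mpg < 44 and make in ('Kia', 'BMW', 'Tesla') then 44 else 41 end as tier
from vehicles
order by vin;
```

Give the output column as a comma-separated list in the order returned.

44, 32, 32, 44, 32, 41, 32, 32, 44, 32, 41, 41, 32

vin=H18: mpg < 44 and make in ('Kia', 'BMW', 'Tesla') → 44
vin=H30: mpg < 27 → 32
vin=H41: mpg < 27 → 32
vin=H45: mpg < 44 and make in ('Kia', 'BMW', 'Tesla') → 44
vin=H46: mpg < 27 → 32
vin=H58: ELSE → 41
vin=H63: mpg < 27 → 32
vin=H64: mpg < 27 → 32
vin=H65: mpg < 44 and make in ('Kia', 'BMW', 'Tesla') → 44
vin=H78: mpg < 27 → 32
vin=H82: ELSE → 41
vin=H84: ELSE → 41
vin=H92: mpg < 27 → 32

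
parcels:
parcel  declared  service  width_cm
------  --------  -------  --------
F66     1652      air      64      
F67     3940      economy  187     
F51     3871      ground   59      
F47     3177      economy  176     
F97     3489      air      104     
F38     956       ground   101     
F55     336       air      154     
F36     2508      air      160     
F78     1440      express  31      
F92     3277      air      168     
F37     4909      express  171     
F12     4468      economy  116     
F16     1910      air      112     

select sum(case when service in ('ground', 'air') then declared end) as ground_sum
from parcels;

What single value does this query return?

parcel=F66: ✓ → 1652
parcel=F67: ✗
parcel=F51: ✓ → 3871
parcel=F47: ✗
parcel=F97: ✓ → 3489
parcel=F38: ✓ → 956
parcel=F55: ✓ → 336
parcel=F36: ✓ → 2508
parcel=F78: ✗
parcel=F92: ✓ → 3277
parcel=F37: ✗
parcel=F12: ✗
parcel=F16: ✓ → 1910
ground_sum = 1652 + 3871 + 3489 + 956 + 336 + 2508 + 3277 + 1910 = 17999

17999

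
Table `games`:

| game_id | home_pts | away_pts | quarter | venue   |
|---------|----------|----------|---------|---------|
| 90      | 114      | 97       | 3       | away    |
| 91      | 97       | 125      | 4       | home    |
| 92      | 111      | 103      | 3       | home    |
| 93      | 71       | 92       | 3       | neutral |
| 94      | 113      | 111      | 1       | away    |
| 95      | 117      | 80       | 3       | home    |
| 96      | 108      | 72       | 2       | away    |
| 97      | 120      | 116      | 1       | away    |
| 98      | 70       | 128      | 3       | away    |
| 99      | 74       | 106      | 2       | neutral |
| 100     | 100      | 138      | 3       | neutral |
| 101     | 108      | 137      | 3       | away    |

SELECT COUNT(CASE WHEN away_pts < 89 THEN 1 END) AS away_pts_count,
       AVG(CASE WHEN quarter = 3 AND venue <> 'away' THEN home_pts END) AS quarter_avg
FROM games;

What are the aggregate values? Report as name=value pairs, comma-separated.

away_pts_count=2, quarter_avg=99.75

[away_pts_count: away_pts < 89]
game_id=90: ✗
game_id=91: ✗
game_id=92: ✗
game_id=93: ✗
game_id=94: ✗
game_id=95: ✓ → 1
game_id=96: ✓ → 1
game_id=97: ✗
game_id=98: ✗
game_id=99: ✗
game_id=100: ✗
game_id=101: ✗
away_pts_count = COUNT(1, 1) = 2
—
[quarter_avg: quarter = 3 AND venue <> 'away']
game_id=90: ✗
game_id=91: ✗
game_id=92: ✓ → 111
game_id=93: ✓ → 71
game_id=94: ✗
game_id=95: ✓ → 117
game_id=96: ✗
game_id=97: ✗
game_id=98: ✗
game_id=99: ✗
game_id=100: ✓ → 100
game_id=101: ✗
quarter_avg = (111 + 71 + 117 + 100) / 4 = 99.75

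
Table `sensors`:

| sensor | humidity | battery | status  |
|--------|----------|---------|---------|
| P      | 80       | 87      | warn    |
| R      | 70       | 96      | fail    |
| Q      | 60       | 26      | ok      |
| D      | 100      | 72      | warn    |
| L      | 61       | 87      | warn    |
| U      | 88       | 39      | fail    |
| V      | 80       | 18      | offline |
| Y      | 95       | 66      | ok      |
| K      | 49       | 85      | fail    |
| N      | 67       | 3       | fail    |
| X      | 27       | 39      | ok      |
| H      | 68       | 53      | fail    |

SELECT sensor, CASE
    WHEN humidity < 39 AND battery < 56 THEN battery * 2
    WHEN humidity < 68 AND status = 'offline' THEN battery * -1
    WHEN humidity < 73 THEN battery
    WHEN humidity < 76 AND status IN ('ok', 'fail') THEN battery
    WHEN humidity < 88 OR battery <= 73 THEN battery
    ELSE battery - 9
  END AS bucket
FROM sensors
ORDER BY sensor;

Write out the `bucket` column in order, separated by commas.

72, 53, 85, 87, 3, 87, 26, 96, 39, 18, 78, 66

sensor=D: humidity < 88 OR battery <= 73 → 72
sensor=H: humidity < 73 → 53
sensor=K: humidity < 73 → 85
sensor=L: humidity < 73 → 87
sensor=N: humidity < 73 → 3
sensor=P: humidity < 88 OR battery <= 73 → 87
sensor=Q: humidity < 73 → 26
sensor=R: humidity < 73 → 96
sensor=U: humidity < 88 OR battery <= 73 → 39
sensor=V: humidity < 88 OR battery <= 73 → 18
sensor=X: humidity < 39 AND battery < 56 → 78
sensor=Y: humidity < 88 OR battery <= 73 → 66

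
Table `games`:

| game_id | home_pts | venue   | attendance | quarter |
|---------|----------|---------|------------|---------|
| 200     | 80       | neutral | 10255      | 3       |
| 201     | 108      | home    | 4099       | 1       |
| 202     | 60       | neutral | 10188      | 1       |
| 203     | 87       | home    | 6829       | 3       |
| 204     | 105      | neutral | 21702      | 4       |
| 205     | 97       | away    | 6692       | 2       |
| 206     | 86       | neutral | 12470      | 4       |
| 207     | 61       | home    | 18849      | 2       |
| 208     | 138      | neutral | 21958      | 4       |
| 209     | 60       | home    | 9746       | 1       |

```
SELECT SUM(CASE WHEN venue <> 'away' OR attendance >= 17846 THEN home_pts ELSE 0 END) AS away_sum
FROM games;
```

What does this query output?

game_id=200: ✓ → 80
game_id=201: ✓ → 108
game_id=202: ✓ → 60
game_id=203: ✓ → 87
game_id=204: ✓ → 105
game_id=205: ✗
game_id=206: ✓ → 86
game_id=207: ✓ → 61
game_id=208: ✓ → 138
game_id=209: ✓ → 60
away_sum = 80 + 108 + 60 + 87 + 105 + 86 + 61 + 138 + 60 = 785

785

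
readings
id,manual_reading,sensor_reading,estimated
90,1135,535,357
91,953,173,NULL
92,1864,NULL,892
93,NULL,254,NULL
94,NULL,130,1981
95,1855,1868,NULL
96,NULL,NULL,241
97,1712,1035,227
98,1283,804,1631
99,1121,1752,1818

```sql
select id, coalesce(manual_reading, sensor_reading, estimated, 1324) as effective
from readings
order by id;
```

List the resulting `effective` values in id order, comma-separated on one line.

1135, 953, 1864, 254, 130, 1855, 241, 1712, 1283, 1121

id=90: manual_reading=1135 → 1135
id=91: manual_reading=953 → 953
id=92: manual_reading=1864 → 1864
id=93: manual_reading=NULL, sensor_reading=254 → 254
id=94: manual_reading=NULL, sensor_reading=130 → 130
id=95: manual_reading=1855 → 1855
id=96: manual_reading=NULL, sensor_reading=NULL, estimated=241 → 241
id=97: manual_reading=1712 → 1712
id=98: manual_reading=1283 → 1283
id=99: manual_reading=1121 → 1121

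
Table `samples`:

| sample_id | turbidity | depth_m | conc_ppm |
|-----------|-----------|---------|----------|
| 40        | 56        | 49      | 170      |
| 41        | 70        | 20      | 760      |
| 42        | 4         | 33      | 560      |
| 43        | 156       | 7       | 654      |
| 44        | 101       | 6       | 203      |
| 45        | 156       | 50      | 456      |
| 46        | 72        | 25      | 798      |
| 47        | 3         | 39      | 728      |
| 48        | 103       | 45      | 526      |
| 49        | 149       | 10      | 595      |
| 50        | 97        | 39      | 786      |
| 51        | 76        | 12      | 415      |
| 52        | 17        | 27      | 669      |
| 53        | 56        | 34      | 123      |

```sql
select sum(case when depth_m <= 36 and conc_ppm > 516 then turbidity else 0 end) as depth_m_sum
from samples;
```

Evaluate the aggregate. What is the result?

468

sample_id=40: ✗
sample_id=41: ✓ → 70
sample_id=42: ✓ → 4
sample_id=43: ✓ → 156
sample_id=44: ✗
sample_id=45: ✗
sample_id=46: ✓ → 72
sample_id=47: ✗
sample_id=48: ✗
sample_id=49: ✓ → 149
sample_id=50: ✗
sample_id=51: ✗
sample_id=52: ✓ → 17
sample_id=53: ✗
depth_m_sum = 70 + 4 + 156 + 72 + 149 + 17 = 468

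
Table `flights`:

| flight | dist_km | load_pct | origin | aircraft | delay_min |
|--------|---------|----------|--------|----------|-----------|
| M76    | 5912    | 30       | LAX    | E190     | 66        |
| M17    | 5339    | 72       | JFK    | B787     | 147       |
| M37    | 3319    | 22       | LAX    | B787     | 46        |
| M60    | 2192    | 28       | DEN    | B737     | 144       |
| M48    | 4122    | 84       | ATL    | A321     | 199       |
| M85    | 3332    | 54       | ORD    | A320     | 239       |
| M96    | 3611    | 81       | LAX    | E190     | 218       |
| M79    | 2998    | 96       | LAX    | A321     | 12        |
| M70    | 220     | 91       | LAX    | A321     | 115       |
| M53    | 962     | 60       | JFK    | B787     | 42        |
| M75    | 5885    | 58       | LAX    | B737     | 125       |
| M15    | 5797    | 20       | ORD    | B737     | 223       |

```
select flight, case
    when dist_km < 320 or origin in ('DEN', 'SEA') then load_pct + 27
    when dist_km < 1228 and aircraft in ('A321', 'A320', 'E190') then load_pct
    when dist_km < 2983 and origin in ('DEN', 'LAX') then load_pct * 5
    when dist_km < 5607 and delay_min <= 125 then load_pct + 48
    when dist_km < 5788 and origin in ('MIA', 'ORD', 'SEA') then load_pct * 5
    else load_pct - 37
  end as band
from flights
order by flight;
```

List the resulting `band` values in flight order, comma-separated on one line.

flight=M15: ELSE → -17
flight=M17: ELSE → 35
flight=M37: dist_km < 5607 and delay_min <= 125 → 70
flight=M48: ELSE → 47
flight=M53: dist_km < 5607 and delay_min <= 125 → 108
flight=M60: dist_km < 320 or origin in ('DEN', 'SEA') → 55
flight=M70: dist_km < 320 or origin in ('DEN', 'SEA') → 118
flight=M75: ELSE → 21
flight=M76: ELSE → -7
flight=M79: dist_km < 5607 and delay_min <= 125 → 144
flight=M85: dist_km < 5788 and origin in ('MIA', 'ORD', 'SEA') → 270
flight=M96: ELSE → 44

-17, 35, 70, 47, 108, 55, 118, 21, -7, 144, 270, 44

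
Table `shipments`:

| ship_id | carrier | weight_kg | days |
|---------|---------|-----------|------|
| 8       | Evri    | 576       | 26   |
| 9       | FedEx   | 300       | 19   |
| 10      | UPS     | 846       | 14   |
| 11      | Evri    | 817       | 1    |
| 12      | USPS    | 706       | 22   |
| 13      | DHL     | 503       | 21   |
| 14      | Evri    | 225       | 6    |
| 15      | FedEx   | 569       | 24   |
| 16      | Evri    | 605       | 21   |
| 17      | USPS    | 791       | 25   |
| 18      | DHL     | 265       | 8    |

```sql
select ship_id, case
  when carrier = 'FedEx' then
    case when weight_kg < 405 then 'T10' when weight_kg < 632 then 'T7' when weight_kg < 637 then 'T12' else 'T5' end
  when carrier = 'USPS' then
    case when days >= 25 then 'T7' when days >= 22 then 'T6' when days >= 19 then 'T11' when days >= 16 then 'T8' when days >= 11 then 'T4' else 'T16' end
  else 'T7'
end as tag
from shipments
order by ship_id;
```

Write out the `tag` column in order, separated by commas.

T7, T10, T7, T7, T6, T7, T7, T7, T7, T7, T7

ship_id=8: carrier='Evri' → outer ELSE → T7
ship_id=9: carrier='FedEx' → inner[weight_kg < 405] → T10
ship_id=10: carrier='UPS' → outer ELSE → T7
ship_id=11: carrier='Evri' → outer ELSE → T7
ship_id=12: carrier='USPS' → inner[days >= 22] → T6
ship_id=13: carrier='DHL' → outer ELSE → T7
ship_id=14: carrier='Evri' → outer ELSE → T7
ship_id=15: carrier='FedEx' → inner[weight_kg < 632] → T7
ship_id=16: carrier='Evri' → outer ELSE → T7
ship_id=17: carrier='USPS' → inner[days >= 25] → T7
ship_id=18: carrier='DHL' → outer ELSE → T7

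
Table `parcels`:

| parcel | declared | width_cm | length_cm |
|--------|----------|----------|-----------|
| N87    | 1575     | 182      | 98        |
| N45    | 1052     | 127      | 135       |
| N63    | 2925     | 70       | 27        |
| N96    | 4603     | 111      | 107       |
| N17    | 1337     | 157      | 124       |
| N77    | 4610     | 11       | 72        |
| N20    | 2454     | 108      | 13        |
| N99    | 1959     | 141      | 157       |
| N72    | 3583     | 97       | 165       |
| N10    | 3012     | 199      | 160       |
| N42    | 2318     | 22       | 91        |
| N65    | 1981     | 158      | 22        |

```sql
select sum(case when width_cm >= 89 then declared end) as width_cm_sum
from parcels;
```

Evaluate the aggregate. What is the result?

21556

parcel=N87: ✓ → 1575
parcel=N45: ✓ → 1052
parcel=N63: ✗
parcel=N96: ✓ → 4603
parcel=N17: ✓ → 1337
parcel=N77: ✗
parcel=N20: ✓ → 2454
parcel=N99: ✓ → 1959
parcel=N72: ✓ → 3583
parcel=N10: ✓ → 3012
parcel=N42: ✗
parcel=N65: ✓ → 1981
width_cm_sum = 1575 + 1052 + 4603 + 1337 + 2454 + 1959 + 3583 + 3012 + 1981 = 21556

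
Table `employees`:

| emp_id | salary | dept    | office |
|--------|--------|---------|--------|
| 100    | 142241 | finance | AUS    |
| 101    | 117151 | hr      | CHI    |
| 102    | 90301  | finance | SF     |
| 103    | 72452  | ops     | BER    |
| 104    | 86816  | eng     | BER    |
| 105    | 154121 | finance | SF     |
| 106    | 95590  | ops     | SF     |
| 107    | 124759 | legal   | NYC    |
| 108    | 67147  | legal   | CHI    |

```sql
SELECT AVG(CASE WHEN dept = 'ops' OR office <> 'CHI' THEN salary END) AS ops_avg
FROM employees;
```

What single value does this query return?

emp_id=100: ✓ → 142241
emp_id=101: ✗
emp_id=102: ✓ → 90301
emp_id=103: ✓ → 72452
emp_id=104: ✓ → 86816
emp_id=105: ✓ → 154121
emp_id=106: ✓ → 95590
emp_id=107: ✓ → 124759
emp_id=108: ✗
ops_avg = (142241 + 90301 + 72452 + 86816 + 154121 + 95590 + 124759) / 7 = 109468.5714285714

109468.5714285714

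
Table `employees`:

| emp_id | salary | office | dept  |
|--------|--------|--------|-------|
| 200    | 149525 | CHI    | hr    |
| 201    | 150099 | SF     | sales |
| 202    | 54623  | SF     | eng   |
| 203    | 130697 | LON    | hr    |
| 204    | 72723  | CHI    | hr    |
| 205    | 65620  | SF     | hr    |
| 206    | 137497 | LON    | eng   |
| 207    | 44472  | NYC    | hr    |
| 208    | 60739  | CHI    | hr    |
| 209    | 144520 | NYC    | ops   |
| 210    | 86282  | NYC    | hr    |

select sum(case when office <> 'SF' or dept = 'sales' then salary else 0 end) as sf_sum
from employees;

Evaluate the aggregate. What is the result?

emp_id=200: ✓ → 149525
emp_id=201: ✓ → 150099
emp_id=202: ✗
emp_id=203: ✓ → 130697
emp_id=204: ✓ → 72723
emp_id=205: ✗
emp_id=206: ✓ → 137497
emp_id=207: ✓ → 44472
emp_id=208: ✓ → 60739
emp_id=209: ✓ → 144520
emp_id=210: ✓ → 86282
sf_sum = 149525 + 150099 + 130697 + 72723 + 137497 + 44472 + 60739 + 144520 + 86282 = 976554

976554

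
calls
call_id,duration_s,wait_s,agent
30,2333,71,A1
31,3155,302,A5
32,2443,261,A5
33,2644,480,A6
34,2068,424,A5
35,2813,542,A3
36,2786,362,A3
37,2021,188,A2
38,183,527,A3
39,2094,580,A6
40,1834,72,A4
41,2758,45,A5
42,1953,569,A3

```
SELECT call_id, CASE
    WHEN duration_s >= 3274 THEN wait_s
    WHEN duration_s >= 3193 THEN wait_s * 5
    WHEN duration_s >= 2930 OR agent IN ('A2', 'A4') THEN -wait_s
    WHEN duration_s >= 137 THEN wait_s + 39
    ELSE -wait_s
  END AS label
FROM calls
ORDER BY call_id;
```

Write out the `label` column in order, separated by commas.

110, -302, 300, 519, 463, 581, 401, -188, 566, 619, -72, 84, 608

call_id=30: duration_s >= 137 → 110
call_id=31: duration_s >= 2930 OR agent IN ('A2', 'A4') → -302
call_id=32: duration_s >= 137 → 300
call_id=33: duration_s >= 137 → 519
call_id=34: duration_s >= 137 → 463
call_id=35: duration_s >= 137 → 581
call_id=36: duration_s >= 137 → 401
call_id=37: duration_s >= 2930 OR agent IN ('A2', 'A4') → -188
call_id=38: duration_s >= 137 → 566
call_id=39: duration_s >= 137 → 619
call_id=40: duration_s >= 2930 OR agent IN ('A2', 'A4') → -72
call_id=41: duration_s >= 137 → 84
call_id=42: duration_s >= 137 → 608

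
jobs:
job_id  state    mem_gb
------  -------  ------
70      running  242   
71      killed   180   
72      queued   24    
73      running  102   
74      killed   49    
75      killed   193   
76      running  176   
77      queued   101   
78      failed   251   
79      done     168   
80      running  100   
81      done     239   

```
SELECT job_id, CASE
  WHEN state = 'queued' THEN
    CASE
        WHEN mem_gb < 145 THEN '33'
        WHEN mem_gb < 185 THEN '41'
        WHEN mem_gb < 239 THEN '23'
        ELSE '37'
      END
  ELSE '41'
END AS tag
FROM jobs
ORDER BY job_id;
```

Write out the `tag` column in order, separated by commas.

job_id=70: state='running' → outer ELSE → 41
job_id=71: state='killed' → outer ELSE → 41
job_id=72: state='queued' → inner[mem_gb < 145] → 33
job_id=73: state='running' → outer ELSE → 41
job_id=74: state='killed' → outer ELSE → 41
job_id=75: state='killed' → outer ELSE → 41
job_id=76: state='running' → outer ELSE → 41
job_id=77: state='queued' → inner[mem_gb < 145] → 33
job_id=78: state='failed' → outer ELSE → 41
job_id=79: state='done' → outer ELSE → 41
job_id=80: state='running' → outer ELSE → 41
job_id=81: state='done' → outer ELSE → 41

41, 41, 33, 41, 41, 41, 41, 33, 41, 41, 41, 41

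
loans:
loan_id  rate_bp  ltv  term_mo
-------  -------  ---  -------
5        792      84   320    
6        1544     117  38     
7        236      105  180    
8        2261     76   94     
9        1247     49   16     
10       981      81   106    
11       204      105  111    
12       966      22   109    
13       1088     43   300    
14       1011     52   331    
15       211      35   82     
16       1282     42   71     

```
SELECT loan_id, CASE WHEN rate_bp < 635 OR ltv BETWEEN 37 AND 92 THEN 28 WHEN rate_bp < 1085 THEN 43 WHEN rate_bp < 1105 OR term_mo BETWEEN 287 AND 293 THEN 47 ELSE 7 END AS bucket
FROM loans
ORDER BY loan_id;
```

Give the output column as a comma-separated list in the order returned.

28, 7, 28, 28, 28, 28, 28, 43, 28, 28, 28, 28

loan_id=5: rate_bp < 635 OR ltv BETWEEN 37 AND 92 → 28
loan_id=6: ELSE → 7
loan_id=7: rate_bp < 635 OR ltv BETWEEN 37 AND 92 → 28
loan_id=8: rate_bp < 635 OR ltv BETWEEN 37 AND 92 → 28
loan_id=9: rate_bp < 635 OR ltv BETWEEN 37 AND 92 → 28
loan_id=10: rate_bp < 635 OR ltv BETWEEN 37 AND 92 → 28
loan_id=11: rate_bp < 635 OR ltv BETWEEN 37 AND 92 → 28
loan_id=12: rate_bp < 1085 → 43
loan_id=13: rate_bp < 635 OR ltv BETWEEN 37 AND 92 → 28
loan_id=14: rate_bp < 635 OR ltv BETWEEN 37 AND 92 → 28
loan_id=15: rate_bp < 635 OR ltv BETWEEN 37 AND 92 → 28
loan_id=16: rate_bp < 635 OR ltv BETWEEN 37 AND 92 → 28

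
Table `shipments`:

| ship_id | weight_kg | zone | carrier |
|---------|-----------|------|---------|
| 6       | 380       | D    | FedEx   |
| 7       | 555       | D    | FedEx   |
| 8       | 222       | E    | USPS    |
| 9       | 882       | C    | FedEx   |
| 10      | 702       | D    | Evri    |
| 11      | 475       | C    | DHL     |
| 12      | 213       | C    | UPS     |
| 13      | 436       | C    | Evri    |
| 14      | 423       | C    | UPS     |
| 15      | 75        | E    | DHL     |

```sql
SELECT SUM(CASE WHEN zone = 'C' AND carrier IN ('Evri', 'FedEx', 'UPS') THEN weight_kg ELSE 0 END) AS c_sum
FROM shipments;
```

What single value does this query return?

1954

ship_id=6: ✗
ship_id=7: ✗
ship_id=8: ✗
ship_id=9: ✓ → 882
ship_id=10: ✗
ship_id=11: ✗
ship_id=12: ✓ → 213
ship_id=13: ✓ → 436
ship_id=14: ✓ → 423
ship_id=15: ✗
c_sum = 882 + 213 + 436 + 423 = 1954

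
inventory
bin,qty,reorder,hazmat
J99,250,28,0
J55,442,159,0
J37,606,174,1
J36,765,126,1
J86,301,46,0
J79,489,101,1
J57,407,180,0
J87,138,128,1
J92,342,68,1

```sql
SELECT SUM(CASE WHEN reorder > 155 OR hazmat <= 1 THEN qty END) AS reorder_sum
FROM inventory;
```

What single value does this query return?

3740

bin=J99: ✓ → 250
bin=J55: ✓ → 442
bin=J37: ✓ → 606
bin=J36: ✓ → 765
bin=J86: ✓ → 301
bin=J79: ✓ → 489
bin=J57: ✓ → 407
bin=J87: ✓ → 138
bin=J92: ✓ → 342
reorder_sum = 250 + 442 + 606 + 765 + 301 + 489 + 407 + 138 + 342 = 3740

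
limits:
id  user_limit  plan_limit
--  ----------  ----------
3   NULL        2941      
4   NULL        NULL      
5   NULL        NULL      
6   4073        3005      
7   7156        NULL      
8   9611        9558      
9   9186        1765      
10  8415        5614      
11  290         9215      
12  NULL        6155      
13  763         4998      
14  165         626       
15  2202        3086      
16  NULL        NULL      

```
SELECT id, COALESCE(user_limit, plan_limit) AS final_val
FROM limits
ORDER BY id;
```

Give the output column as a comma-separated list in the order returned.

id=3: user_limit=NULL, plan_limit=2941 → 2941
id=4: user_limit=NULL, plan_limit=NULL (all NULL) → NULL
id=5: user_limit=NULL, plan_limit=NULL (all NULL) → NULL
id=6: user_limit=4073 → 4073
id=7: user_limit=7156 → 7156
id=8: user_limit=9611 → 9611
id=9: user_limit=9186 → 9186
id=10: user_limit=8415 → 8415
id=11: user_limit=290 → 290
id=12: user_limit=NULL, plan_limit=6155 → 6155
id=13: user_limit=763 → 763
id=14: user_limit=165 → 165
id=15: user_limit=2202 → 2202
id=16: user_limit=NULL, plan_limit=NULL (all NULL) → NULL

2941, NULL, NULL, 4073, 7156, 9611, 9186, 8415, 290, 6155, 763, 165, 2202, NULL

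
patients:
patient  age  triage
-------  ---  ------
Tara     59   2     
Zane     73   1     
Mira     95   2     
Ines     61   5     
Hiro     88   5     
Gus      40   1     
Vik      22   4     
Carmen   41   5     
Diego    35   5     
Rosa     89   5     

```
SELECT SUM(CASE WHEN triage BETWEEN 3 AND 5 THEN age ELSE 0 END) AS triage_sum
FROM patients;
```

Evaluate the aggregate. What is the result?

patient=Tara: ✗
patient=Zane: ✗
patient=Mira: ✗
patient=Ines: ✓ → 61
patient=Hiro: ✓ → 88
patient=Gus: ✗
patient=Vik: ✓ → 22
patient=Carmen: ✓ → 41
patient=Diego: ✓ → 35
patient=Rosa: ✓ → 89
triage_sum = 61 + 88 + 22 + 41 + 35 + 89 = 336

336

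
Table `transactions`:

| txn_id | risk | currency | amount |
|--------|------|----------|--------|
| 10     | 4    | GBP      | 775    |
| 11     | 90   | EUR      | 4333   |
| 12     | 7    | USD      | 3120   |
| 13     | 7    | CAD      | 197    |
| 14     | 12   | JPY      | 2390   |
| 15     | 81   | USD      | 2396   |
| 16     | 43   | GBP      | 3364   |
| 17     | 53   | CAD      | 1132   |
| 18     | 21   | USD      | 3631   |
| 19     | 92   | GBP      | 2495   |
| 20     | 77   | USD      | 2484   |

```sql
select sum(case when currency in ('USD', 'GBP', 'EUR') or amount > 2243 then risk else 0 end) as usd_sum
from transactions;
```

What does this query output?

427

txn_id=10: ✓ → 4
txn_id=11: ✓ → 90
txn_id=12: ✓ → 7
txn_id=13: ✗
txn_id=14: ✓ → 12
txn_id=15: ✓ → 81
txn_id=16: ✓ → 43
txn_id=17: ✗
txn_id=18: ✓ → 21
txn_id=19: ✓ → 92
txn_id=20: ✓ → 77
usd_sum = 4 + 90 + 7 + 12 + 81 + 43 + 21 + 92 + 77 = 427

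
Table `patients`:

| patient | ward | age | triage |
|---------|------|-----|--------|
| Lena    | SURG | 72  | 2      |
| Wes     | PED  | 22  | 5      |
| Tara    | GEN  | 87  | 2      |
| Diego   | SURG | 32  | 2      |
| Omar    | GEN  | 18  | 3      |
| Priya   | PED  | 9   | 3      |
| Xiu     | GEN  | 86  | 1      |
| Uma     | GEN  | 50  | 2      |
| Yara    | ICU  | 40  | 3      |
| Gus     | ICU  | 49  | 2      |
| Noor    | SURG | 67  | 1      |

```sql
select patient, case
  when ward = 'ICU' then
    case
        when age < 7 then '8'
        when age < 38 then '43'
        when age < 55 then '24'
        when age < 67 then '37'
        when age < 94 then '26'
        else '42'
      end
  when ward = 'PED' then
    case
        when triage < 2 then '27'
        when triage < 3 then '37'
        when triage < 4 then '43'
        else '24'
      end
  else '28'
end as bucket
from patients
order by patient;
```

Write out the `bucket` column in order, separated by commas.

28, 24, 28, 28, 28, 43, 28, 28, 24, 28, 24

patient=Diego: ward='SURG' → outer ELSE → 28
patient=Gus: ward='ICU' → inner[age < 55] → 24
patient=Lena: ward='SURG' → outer ELSE → 28
patient=Noor: ward='SURG' → outer ELSE → 28
patient=Omar: ward='GEN' → outer ELSE → 28
patient=Priya: ward='PED' → inner[triage < 4] → 43
patient=Tara: ward='GEN' → outer ELSE → 28
patient=Uma: ward='GEN' → outer ELSE → 28
patient=Wes: ward='PED' → inner[ELSE] → 24
patient=Xiu: ward='GEN' → outer ELSE → 28
patient=Yara: ward='ICU' → inner[age < 55] → 24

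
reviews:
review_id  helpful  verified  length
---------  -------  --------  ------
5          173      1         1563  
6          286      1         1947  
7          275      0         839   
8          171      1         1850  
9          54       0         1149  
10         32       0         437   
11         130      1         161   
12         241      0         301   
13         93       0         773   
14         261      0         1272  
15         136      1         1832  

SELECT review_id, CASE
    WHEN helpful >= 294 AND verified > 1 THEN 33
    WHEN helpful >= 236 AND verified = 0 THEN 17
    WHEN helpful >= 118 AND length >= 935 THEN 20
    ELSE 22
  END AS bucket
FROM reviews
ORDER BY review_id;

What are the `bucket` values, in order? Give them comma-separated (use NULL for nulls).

20, 20, 17, 20, 22, 22, 22, 17, 22, 17, 20

review_id=5: helpful >= 118 AND length >= 935 → 20
review_id=6: helpful >= 118 AND length >= 935 → 20
review_id=7: helpful >= 236 AND verified = 0 → 17
review_id=8: helpful >= 118 AND length >= 935 → 20
review_id=9: ELSE → 22
review_id=10: ELSE → 22
review_id=11: ELSE → 22
review_id=12: helpful >= 236 AND verified = 0 → 17
review_id=13: ELSE → 22
review_id=14: helpful >= 236 AND verified = 0 → 17
review_id=15: helpful >= 118 AND length >= 935 → 20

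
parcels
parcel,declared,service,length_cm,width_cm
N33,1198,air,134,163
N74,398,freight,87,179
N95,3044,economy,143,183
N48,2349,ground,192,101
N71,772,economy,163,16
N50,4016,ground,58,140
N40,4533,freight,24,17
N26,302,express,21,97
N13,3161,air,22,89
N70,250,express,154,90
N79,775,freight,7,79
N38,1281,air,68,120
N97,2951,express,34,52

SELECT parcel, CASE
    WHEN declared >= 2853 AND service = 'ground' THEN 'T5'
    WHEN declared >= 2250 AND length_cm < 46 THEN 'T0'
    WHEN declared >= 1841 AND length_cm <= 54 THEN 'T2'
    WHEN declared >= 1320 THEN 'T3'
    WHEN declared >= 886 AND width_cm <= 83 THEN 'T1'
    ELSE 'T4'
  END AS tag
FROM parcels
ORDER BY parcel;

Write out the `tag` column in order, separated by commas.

T0, T4, T4, T4, T0, T3, T5, T4, T4, T4, T4, T3, T0

parcel=N13: declared >= 2250 AND length_cm < 46 → T0
parcel=N26: ELSE → T4
parcel=N33: ELSE → T4
parcel=N38: ELSE → T4
parcel=N40: declared >= 2250 AND length_cm < 46 → T0
parcel=N48: declared >= 1320 → T3
parcel=N50: declared >= 2853 AND service = 'ground' → T5
parcel=N70: ELSE → T4
parcel=N71: ELSE → T4
parcel=N74: ELSE → T4
parcel=N79: ELSE → T4
parcel=N95: declared >= 1320 → T3
parcel=N97: declared >= 2250 AND length_cm < 46 → T0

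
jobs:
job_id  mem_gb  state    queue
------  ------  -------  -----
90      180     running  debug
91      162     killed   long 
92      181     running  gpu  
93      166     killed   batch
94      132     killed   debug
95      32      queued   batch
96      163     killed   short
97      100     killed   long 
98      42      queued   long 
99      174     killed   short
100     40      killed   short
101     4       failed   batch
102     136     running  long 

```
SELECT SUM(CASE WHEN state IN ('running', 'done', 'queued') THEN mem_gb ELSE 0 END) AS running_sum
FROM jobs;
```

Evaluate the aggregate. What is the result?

job_id=90: ✓ → 180
job_id=91: ✗
job_id=92: ✓ → 181
job_id=93: ✗
job_id=94: ✗
job_id=95: ✓ → 32
job_id=96: ✗
job_id=97: ✗
job_id=98: ✓ → 42
job_id=99: ✗
job_id=100: ✗
job_id=101: ✗
job_id=102: ✓ → 136
running_sum = 180 + 181 + 32 + 42 + 136 = 571

571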